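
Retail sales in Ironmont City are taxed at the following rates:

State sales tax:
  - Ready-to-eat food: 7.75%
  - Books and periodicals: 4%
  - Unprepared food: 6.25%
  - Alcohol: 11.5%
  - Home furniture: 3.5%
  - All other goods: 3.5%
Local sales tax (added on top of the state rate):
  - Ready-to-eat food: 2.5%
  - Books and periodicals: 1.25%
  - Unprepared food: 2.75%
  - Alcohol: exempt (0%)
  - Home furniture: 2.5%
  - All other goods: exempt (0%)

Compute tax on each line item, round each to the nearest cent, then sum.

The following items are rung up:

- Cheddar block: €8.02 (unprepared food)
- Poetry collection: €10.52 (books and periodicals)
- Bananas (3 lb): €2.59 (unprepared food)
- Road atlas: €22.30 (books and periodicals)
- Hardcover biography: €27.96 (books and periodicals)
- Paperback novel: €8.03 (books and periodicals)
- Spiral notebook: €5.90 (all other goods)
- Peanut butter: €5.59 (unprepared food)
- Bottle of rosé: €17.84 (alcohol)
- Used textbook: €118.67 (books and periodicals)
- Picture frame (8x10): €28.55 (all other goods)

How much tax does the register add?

€14.55

Cheddar block €8.02: unprepared food → 6.25% + 2.75% local = 9% → €0.72
Poetry collection €10.52: books and periodicals → 4% + 1.25% local = 5.25% → €0.55
Bananas (3 lb) €2.59: unprepared food → 6.25% + 2.75% local = 9% → €0.23
Road atlas €22.30: books and periodicals → 4% + 1.25% local = 5.25% → €1.17
Hardcover biography €27.96: books and periodicals → 4% + 1.25% local = 5.25% → €1.47
Paperback novel €8.03: books and periodicals → 4% + 1.25% local = 5.25% → €0.42
Spiral notebook €5.90: all other goods → 3.5% + 0% local = 3.5% → €0.21
Peanut butter €5.59: unprepared food → 6.25% + 2.75% local = 9% → €0.50
Bottle of rosé €17.84: alcohol → 11.5% + 0% local = 11.5% → €2.05
Used textbook €118.67: books and periodicals → 4% + 1.25% local = 5.25% → €6.23
Picture frame (8x10) €28.55: all other goods → 3.5% + 0% local = 3.5% → €1.00
Total tax = €0.72 + €0.55 + €0.23 + €1.17 + €1.47 + €0.42 + €0.21 + €0.50 + €2.05 + €6.23 + €1.00 = €14.55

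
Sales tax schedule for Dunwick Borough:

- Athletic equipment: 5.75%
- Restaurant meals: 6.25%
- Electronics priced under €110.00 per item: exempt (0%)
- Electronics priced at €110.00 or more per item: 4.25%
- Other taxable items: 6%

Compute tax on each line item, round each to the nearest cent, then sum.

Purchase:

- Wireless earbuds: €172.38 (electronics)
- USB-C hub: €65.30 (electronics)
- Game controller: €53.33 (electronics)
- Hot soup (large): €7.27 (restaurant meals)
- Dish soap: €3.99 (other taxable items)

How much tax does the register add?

€8.02

Wireless earbuds €172.38: electronics, €110.00 or more → 4.25% → €7.33
USB-C hub €65.30: electronics, under €110.00 → 0% → €0.00
Game controller €53.33: electronics, under €110.00 → 0% → €0.00
Hot soup (large) €7.27: restaurant meals → 6.25% → €0.45
Dish soap €3.99: other taxable items → 6% → €0.24
Total tax = €7.33 + €0.45 + €0.24 = €8.02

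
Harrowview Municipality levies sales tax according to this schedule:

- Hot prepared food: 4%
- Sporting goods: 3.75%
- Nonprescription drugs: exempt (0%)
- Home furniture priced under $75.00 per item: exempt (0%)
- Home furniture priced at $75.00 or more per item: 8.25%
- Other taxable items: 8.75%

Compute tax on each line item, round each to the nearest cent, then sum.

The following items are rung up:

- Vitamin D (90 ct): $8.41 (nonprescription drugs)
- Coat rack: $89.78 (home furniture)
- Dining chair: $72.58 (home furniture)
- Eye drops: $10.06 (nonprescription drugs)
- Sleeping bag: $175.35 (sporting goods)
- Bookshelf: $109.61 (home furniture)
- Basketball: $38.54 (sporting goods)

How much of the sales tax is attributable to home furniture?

$16.45

Coat rack $89.78: home furniture, $75.00 or more → 8.25% → $7.41
Dining chair $72.58: home furniture, under $75.00 → 0% → $0.00
Bookshelf $109.61: home furniture, $75.00 or more → 8.25% → $9.04
Tax on home furniture = $7.41 + $0.00 + $9.04 = $16.45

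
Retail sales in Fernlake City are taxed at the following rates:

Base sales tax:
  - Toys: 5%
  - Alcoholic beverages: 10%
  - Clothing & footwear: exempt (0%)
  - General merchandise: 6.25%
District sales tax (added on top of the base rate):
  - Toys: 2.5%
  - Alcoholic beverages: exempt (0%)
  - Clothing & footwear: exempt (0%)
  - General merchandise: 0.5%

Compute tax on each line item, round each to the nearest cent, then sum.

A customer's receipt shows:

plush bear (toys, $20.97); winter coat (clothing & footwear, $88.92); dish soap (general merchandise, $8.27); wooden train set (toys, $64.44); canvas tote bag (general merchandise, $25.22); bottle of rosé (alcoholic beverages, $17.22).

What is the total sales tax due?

Plush bear $20.97: toys → 5% + 2.5% district = 7.5% → $1.57
Winter coat $88.92: clothing & footwear → 0% + 0% district = 0% → $0.00
Dish soap $8.27: general merchandise → 6.25% + 0.5% district = 6.75% → $0.56
Wooden train set $64.44: toys → 5% + 2.5% district = 7.5% → $4.83
Canvas tote bag $25.22: general merchandise → 6.25% + 0.5% district = 6.75% → $1.70
Bottle of rosé $17.22: alcoholic beverages → 10% + 0% district = 10% → $1.72
Total tax = $1.57 + $0.56 + $4.83 + $1.70 + $1.72 = $10.38

$10.38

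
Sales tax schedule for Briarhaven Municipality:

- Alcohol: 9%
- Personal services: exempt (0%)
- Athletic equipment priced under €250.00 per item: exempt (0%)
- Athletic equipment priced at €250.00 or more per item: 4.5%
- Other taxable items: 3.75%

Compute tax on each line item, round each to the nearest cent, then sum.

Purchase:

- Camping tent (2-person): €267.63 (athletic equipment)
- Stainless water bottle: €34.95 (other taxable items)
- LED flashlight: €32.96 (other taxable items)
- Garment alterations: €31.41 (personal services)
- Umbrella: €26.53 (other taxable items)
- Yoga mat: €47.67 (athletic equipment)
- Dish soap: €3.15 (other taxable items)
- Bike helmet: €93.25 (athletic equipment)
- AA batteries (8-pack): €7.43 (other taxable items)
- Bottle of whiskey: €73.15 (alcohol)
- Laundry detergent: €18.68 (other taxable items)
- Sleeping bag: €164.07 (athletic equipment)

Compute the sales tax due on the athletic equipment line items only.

Camping tent (2-person) €267.63: athletic equipment, €250.00 or more → 4.5% → €12.04
Yoga mat €47.67: athletic equipment, under €250.00 → 0% → €0.00
Bike helmet €93.25: athletic equipment, under €250.00 → 0% → €0.00
Sleeping bag €164.07: athletic equipment, under €250.00 → 0% → €0.00
Tax on athletic equipment = €12.04 + €0.00 + €0.00 + €0.00 = €12.04

€12.04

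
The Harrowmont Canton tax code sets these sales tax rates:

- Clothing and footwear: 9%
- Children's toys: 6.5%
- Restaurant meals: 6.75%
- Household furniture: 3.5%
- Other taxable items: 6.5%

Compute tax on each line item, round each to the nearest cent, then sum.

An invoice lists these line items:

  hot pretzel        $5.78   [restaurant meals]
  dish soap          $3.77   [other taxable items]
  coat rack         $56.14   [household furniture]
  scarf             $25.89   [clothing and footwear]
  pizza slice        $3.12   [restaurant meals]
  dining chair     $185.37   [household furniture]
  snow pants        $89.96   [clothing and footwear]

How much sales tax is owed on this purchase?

$19.73

Hot pretzel $5.78: restaurant meals → 6.75% → $0.39
Dish soap $3.77: other taxable items → 6.5% → $0.25
Coat rack $56.14: household furniture → 3.5% → $1.96
Scarf $25.89: clothing and footwear → 9% → $2.33
Pizza slice $3.12: restaurant meals → 6.75% → $0.21
Dining chair $185.37: household furniture → 3.5% → $6.49
Snow pants $89.96: clothing and footwear → 9% → $8.10
Total tax = $0.39 + $0.25 + $1.96 + $2.33 + $0.21 + $6.49 + $8.10 = $19.73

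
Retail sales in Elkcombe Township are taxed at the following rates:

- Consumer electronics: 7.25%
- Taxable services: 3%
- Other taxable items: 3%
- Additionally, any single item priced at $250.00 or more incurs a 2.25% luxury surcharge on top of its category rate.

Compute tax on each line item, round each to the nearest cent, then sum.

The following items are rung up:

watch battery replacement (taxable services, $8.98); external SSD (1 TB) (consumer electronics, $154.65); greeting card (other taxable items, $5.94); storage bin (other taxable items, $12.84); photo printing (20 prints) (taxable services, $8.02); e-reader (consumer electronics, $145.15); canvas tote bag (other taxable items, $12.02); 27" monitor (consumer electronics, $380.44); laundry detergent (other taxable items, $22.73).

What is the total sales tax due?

$59.99

Watch battery replacement $8.98: taxable services → 3% → $0.27
External SSD (1 TB) $154.65: consumer electronics → 7.25% → $11.21
Greeting card $5.94: other taxable items → 3% → $0.18
Storage bin $12.84: other taxable items → 3% → $0.39
Photo printing (20 prints) $8.02: taxable services → 3% → $0.24
E-reader $145.15: consumer electronics → 7.25% → $10.52
Canvas tote bag $12.02: other taxable items → 3% → $0.36
27" monitor $380.44: consumer electronics → 7.25% + 2.25% surcharge = 9.5% → $36.14
Laundry detergent $22.73: other taxable items → 3% → $0.68
Total tax = $0.27 + $11.21 + $0.18 + $0.39 + $0.24 + $10.52 + $0.36 + $36.14 + $0.68 = $59.99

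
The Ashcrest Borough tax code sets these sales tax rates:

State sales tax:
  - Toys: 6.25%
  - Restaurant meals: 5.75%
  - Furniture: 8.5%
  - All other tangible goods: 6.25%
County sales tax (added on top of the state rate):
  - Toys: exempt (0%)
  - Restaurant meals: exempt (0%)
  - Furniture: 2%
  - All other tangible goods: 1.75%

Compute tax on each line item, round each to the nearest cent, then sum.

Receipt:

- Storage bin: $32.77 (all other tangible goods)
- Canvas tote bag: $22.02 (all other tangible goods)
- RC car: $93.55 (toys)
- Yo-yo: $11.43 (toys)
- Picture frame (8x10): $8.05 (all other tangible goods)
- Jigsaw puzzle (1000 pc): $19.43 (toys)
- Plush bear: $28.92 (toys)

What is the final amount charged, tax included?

Storage bin $32.77: all other tangible goods → 6.25% + 1.75% county = 8% → $2.62
Canvas tote bag $22.02: all other tangible goods → 6.25% + 1.75% county = 8% → $1.76
RC car $93.55: toys → 6.25% + 0% county = 6.25% → $5.85
Yo-yo $11.43: toys → 6.25% + 0% county = 6.25% → $0.71
Picture frame (8x10) $8.05: all other tangible goods → 6.25% + 1.75% county = 8% → $0.64
Jigsaw puzzle (1000 pc) $19.43: toys → 6.25% + 0% county = 6.25% → $1.21
Plush bear $28.92: toys → 6.25% + 0% county = 6.25% → $1.81
Subtotal = $216.17; tax = $14.60; total due = $230.77

$230.77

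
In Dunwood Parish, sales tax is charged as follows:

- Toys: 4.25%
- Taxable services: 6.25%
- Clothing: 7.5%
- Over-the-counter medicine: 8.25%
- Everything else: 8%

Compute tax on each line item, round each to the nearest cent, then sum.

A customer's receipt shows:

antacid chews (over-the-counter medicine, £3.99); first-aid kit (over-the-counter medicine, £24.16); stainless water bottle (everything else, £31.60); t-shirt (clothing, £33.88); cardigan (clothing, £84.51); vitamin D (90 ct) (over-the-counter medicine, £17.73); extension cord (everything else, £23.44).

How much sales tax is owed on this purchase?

Antacid chews £3.99: over-the-counter medicine → 8.25% → £0.33
First-aid kit £24.16: over-the-counter medicine → 8.25% → £1.99
Stainless water bottle £31.60: everything else → 8% → £2.53
T-shirt £33.88: clothing → 7.5% → £2.54
Cardigan £84.51: clothing → 7.5% → £6.34
Vitamin D (90 ct) £17.73: over-the-counter medicine → 8.25% → £1.46
Extension cord £23.44: everything else → 8% → £1.88
Total tax = £0.33 + £1.99 + £2.53 + £2.54 + £6.34 + £1.46 + £1.88 = £17.07

£17.07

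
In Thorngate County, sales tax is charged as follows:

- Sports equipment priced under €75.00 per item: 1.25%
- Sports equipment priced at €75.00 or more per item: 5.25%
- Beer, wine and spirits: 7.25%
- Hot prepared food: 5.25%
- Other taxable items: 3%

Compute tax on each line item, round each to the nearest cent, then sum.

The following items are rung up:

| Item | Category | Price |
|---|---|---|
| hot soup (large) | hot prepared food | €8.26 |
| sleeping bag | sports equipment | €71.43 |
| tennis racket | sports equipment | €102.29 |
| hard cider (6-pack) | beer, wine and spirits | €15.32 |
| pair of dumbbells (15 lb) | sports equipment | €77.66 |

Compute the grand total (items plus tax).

Hot soup (large) €8.26: hot prepared food → 5.25% → €0.43
Sleeping bag €71.43: sports equipment, under €75.00 → 1.25% → €0.89
Tennis racket €102.29: sports equipment, €75.00 or more → 5.25% → €5.37
Hard cider (6-pack) €15.32: beer, wine and spirits → 7.25% → €1.11
Pair of dumbbells (15 lb) €77.66: sports equipment, €75.00 or more → 5.25% → €4.08
Subtotal = €274.96; tax = €11.88; total due = €286.84

€286.84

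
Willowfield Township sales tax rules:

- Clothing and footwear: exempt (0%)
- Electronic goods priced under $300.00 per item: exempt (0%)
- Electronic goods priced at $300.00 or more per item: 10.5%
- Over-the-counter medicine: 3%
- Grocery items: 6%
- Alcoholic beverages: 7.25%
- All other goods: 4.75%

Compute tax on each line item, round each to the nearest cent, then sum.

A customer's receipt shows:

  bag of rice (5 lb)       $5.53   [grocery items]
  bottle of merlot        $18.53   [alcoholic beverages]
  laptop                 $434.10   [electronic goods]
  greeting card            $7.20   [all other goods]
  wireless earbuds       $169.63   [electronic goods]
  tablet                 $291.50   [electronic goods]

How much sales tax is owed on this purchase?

Bag of rice (5 lb) $5.53: grocery items → 6% → $0.33
Bottle of merlot $18.53: alcoholic beverages → 7.25% → $1.34
Laptop $434.10: electronic goods, $300.00 or more → 10.5% → $45.58
Greeting card $7.20: all other goods → 4.75% → $0.34
Wireless earbuds $169.63: electronic goods, under $300.00 → 0% → $0.00
Tablet $291.50: electronic goods, under $300.00 → 0% → $0.00
Total tax = $0.33 + $1.34 + $45.58 + $0.34 = $47.59

$47.59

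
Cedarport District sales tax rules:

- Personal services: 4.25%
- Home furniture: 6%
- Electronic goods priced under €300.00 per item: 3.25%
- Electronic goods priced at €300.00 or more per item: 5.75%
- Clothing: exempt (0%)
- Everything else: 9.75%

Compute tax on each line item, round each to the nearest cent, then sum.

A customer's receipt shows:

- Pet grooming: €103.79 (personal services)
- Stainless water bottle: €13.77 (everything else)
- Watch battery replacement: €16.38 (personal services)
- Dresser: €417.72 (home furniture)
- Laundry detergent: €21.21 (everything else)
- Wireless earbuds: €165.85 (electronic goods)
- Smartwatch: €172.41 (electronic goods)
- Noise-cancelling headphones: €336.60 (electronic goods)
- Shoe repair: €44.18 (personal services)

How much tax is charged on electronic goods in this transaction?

Wireless earbuds €165.85: electronic goods, under €300.00 → 3.25% → €5.39
Smartwatch €172.41: electronic goods, under €300.00 → 3.25% → €5.60
Noise-cancelling headphones €336.60: electronic goods, €300.00 or more → 5.75% → €19.35
Tax on electronic goods = €5.39 + €5.60 + €19.35 = €30.34

€30.34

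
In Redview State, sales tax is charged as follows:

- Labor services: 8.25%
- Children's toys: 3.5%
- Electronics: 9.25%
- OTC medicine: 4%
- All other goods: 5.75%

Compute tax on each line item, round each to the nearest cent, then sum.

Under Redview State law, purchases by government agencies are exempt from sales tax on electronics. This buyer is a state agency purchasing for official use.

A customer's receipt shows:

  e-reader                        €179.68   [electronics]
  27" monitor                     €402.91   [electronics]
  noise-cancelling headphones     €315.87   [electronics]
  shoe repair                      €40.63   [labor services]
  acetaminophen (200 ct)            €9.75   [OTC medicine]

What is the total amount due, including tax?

E-reader €179.68: electronics, buyer-exempt → 0% → €0.00
27" monitor €402.91: electronics, buyer-exempt → 0% → €0.00
Noise-cancelling headphones €315.87: electronics, buyer-exempt → 0% → €0.00
Shoe repair €40.63: labor services → 8.25% → €3.35
Acetaminophen (200 ct) €9.75: OTC medicine → 4% → €0.39
Subtotal = €948.84; tax = €3.74; total due = €952.58

€952.58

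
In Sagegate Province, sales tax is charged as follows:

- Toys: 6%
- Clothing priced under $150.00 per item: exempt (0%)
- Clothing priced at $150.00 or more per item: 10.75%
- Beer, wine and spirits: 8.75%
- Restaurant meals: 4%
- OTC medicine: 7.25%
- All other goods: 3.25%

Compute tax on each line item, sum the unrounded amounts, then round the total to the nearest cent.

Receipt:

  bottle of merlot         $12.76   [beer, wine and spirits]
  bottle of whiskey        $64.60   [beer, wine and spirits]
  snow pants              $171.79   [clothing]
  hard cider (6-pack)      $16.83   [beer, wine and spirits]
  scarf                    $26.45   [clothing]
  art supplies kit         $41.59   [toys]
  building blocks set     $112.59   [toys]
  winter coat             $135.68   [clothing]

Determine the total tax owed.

Bottle of merlot $12.76: beer, wine and spirits → 8.75% → $1.1165
Bottle of whiskey $64.60: beer, wine and spirits → 8.75% → $5.6525
Snow pants $171.79: clothing, $150.00 or more → 10.75% → $18.467425
Hard cider (6-pack) $16.83: beer, wine and spirits → 8.75% → $1.472625
Scarf $26.45: clothing, under $150.00 → 0% → $0.00
Art supplies kit $41.59: toys → 6% → $2.4954
Building blocks set $112.59: toys → 6% → $6.7554
Winter coat $135.68: clothing, under $150.00 → 0% → $0.00
Unrounded tax sum = $35.95985 → $35.96

$35.96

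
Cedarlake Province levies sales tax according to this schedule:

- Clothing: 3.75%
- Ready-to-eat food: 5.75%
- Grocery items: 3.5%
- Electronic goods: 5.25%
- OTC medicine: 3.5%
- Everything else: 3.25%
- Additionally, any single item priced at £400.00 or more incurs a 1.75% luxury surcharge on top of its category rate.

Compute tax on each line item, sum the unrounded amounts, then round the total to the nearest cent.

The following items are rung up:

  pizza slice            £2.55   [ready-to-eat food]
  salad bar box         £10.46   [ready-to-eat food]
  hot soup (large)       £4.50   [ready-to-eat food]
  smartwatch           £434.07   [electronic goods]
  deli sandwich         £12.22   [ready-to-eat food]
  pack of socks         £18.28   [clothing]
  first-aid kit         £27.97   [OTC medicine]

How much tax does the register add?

£33.76

Pizza slice £2.55: ready-to-eat food → 5.75% → £0.146625
Salad bar box £10.46: ready-to-eat food → 5.75% → £0.60145
Hot soup (large) £4.50: ready-to-eat food → 5.75% → £0.25875
Smartwatch £434.07: electronic goods → 5.25% + 1.75% surcharge = 7% → £30.3849
Deli sandwich £12.22: ready-to-eat food → 5.75% → £0.70265
Pack of socks £18.28: clothing → 3.75% → £0.6855
First-aid kit £27.97: OTC medicine → 3.5% → £0.97895
Unrounded tax sum = £33.758825 → £33.76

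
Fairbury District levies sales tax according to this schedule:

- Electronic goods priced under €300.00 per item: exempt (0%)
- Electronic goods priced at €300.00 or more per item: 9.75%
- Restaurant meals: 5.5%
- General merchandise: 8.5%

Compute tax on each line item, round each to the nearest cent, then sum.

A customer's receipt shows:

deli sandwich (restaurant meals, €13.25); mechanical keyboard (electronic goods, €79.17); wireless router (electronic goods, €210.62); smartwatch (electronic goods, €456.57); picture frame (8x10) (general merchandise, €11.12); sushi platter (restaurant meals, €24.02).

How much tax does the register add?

Deli sandwich €13.25: restaurant meals → 5.5% → €0.73
Mechanical keyboard €79.17: electronic goods, under €300.00 → 0% → €0.00
Wireless router €210.62: electronic goods, under €300.00 → 0% → €0.00
Smartwatch €456.57: electronic goods, €300.00 or more → 9.75% → €44.52
Picture frame (8x10) €11.12: general merchandise → 8.5% → €0.95
Sushi platter €24.02: restaurant meals → 5.5% → €1.32
Total tax = €0.73 + €44.52 + €0.95 + €1.32 = €47.52

€47.52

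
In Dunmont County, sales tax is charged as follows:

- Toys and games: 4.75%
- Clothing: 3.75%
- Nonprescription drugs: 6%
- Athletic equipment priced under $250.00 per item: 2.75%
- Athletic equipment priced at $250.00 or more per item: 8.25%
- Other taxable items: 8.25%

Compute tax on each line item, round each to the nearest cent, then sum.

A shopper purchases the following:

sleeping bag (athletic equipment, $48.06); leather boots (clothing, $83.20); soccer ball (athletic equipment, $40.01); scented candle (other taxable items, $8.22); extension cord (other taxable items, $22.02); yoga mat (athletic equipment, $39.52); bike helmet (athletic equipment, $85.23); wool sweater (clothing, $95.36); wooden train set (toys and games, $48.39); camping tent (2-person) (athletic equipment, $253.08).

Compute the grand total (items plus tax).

Sleeping bag $48.06: athletic equipment, under $250.00 → 2.75% → $1.32
Leather boots $83.20: clothing → 3.75% → $3.12
Soccer ball $40.01: athletic equipment, under $250.00 → 2.75% → $1.10
Scented candle $8.22: other taxable items → 8.25% → $0.68
Extension cord $22.02: other taxable items → 8.25% → $1.82
Yoga mat $39.52: athletic equipment, under $250.00 → 2.75% → $1.09
Bike helmet $85.23: athletic equipment, under $250.00 → 2.75% → $2.34
Wool sweater $95.36: clothing → 3.75% → $3.58
Wooden train set $48.39: toys and games → 4.75% → $2.30
Camping tent (2-person) $253.08: athletic equipment, $250.00 or more → 8.25% → $20.88
Subtotal = $723.09; tax = $38.23; total due = $761.32

$761.32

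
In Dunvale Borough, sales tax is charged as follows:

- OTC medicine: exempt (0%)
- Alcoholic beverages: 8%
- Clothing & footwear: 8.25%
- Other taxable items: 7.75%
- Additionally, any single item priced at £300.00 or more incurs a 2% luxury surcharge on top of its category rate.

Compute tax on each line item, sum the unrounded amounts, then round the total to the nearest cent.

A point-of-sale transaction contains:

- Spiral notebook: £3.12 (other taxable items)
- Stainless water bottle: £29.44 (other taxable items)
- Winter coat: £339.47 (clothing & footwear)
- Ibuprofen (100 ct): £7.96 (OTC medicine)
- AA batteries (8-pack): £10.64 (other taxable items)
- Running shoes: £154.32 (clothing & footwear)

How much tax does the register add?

Spiral notebook £3.12: other taxable items → 7.75% → £0.2418
Stainless water bottle £29.44: other taxable items → 7.75% → £2.2816
Winter coat £339.47: clothing & footwear → 8.25% + 2% surcharge = 10.25% → £34.795675
Ibuprofen (100 ct) £7.96: OTC medicine → 0% → £0.00
AA batteries (8-pack) £10.64: other taxable items → 7.75% → £0.8246
Running shoes £154.32: clothing & footwear → 8.25% → £12.7314
Unrounded tax sum = £50.875075 → £50.88

£50.88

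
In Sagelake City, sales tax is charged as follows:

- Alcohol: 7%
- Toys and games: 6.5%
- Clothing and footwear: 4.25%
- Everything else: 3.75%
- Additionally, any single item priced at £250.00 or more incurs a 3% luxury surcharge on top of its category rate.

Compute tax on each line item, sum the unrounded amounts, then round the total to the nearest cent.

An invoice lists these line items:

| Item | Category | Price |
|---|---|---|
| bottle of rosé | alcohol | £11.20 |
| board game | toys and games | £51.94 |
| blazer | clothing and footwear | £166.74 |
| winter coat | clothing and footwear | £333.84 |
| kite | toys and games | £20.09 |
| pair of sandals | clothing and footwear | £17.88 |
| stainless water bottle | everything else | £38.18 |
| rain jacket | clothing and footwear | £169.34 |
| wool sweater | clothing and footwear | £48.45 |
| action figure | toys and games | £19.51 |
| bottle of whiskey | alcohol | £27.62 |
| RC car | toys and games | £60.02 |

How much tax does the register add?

£55.31

Bottle of rosé £11.20: alcohol → 7% → £0.784
Board game £51.94: toys and games → 6.5% → £3.3761
Blazer £166.74: clothing and footwear → 4.25% → £7.08645
Winter coat £333.84: clothing and footwear → 4.25% + 3% surcharge = 7.25% → £24.2034
Kite £20.09: toys and games → 6.5% → £1.30585
Pair of sandals £17.88: clothing and footwear → 4.25% → £0.7599
Stainless water bottle £38.18: everything else → 3.75% → £1.43175
Rain jacket £169.34: clothing and footwear → 4.25% → £7.19695
Wool sweater £48.45: clothing and footwear → 4.25% → £2.059125
Action figure £19.51: toys and games → 6.5% → £1.26815
Bottle of whiskey £27.62: alcohol → 7% → £1.9334
RC car £60.02: toys and games → 6.5% → £3.9013
Unrounded tax sum = £55.306375 → £55.31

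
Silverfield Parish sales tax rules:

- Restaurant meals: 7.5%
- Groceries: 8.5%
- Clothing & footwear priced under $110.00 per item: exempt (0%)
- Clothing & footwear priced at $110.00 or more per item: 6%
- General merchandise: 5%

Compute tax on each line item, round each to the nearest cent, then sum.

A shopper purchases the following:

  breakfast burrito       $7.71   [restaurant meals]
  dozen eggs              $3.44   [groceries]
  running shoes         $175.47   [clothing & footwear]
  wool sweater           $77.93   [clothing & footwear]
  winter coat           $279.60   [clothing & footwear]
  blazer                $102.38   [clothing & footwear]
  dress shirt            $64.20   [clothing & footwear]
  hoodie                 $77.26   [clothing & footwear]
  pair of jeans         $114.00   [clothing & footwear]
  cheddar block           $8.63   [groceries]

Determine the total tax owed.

Breakfast burrito $7.71: restaurant meals → 7.5% → $0.58
Dozen eggs $3.44: groceries → 8.5% → $0.29
Running shoes $175.47: clothing & footwear, $110.00 or more → 6% → $10.53
Wool sweater $77.93: clothing & footwear, under $110.00 → 0% → $0.00
Winter coat $279.60: clothing & footwear, $110.00 or more → 6% → $16.78
Blazer $102.38: clothing & footwear, under $110.00 → 0% → $0.00
Dress shirt $64.20: clothing & footwear, under $110.00 → 0% → $0.00
Hoodie $77.26: clothing & footwear, under $110.00 → 0% → $0.00
Pair of jeans $114.00: clothing & footwear, $110.00 or more → 6% → $6.84
Cheddar block $8.63: groceries → 8.5% → $0.73
Total tax = $0.58 + $0.29 + $10.53 + $16.78 + $6.84 + $0.73 = $35.75

$35.75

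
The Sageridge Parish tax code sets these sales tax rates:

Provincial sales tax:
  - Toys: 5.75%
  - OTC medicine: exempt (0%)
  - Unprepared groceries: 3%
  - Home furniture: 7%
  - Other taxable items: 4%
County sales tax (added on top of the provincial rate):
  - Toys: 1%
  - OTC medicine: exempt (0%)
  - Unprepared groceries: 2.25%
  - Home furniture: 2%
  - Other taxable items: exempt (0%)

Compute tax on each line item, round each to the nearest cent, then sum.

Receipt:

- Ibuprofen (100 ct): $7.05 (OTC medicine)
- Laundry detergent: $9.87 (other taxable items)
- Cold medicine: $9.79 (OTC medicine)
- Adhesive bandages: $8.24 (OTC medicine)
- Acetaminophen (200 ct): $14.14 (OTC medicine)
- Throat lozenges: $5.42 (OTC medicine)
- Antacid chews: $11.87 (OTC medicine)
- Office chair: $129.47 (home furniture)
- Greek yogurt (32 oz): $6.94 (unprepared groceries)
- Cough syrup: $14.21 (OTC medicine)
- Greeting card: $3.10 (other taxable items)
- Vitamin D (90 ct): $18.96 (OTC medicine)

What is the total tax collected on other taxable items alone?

Laundry detergent $9.87: other taxable items → 4% + 0% county = 4% → $0.39
Greeting card $3.10: other taxable items → 4% + 0% county = 4% → $0.12
Tax on other taxable items = $0.39 + $0.12 = $0.51

$0.51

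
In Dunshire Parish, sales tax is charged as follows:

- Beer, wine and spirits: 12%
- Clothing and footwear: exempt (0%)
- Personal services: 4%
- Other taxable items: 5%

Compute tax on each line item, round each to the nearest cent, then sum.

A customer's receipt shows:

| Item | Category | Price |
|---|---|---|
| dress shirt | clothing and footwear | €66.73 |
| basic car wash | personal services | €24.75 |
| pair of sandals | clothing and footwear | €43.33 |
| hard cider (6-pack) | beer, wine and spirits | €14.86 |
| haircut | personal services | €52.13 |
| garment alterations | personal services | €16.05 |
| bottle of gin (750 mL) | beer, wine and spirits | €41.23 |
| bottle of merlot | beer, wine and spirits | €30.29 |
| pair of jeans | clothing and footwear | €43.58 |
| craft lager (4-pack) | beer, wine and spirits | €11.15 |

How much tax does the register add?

Dress shirt €66.73: clothing and footwear → 0% → €0.00
Basic car wash €24.75: personal services → 4% → €0.99
Pair of sandals €43.33: clothing and footwear → 0% → €0.00
Hard cider (6-pack) €14.86: beer, wine and spirits → 12% → €1.78
Haircut €52.13: personal services → 4% → €2.09
Garment alterations €16.05: personal services → 4% → €0.64
Bottle of gin (750 mL) €41.23: beer, wine and spirits → 12% → €4.95
Bottle of merlot €30.29: beer, wine and spirits → 12% → €3.63
Pair of jeans €43.58: clothing and footwear → 0% → €0.00
Craft lager (4-pack) €11.15: beer, wine and spirits → 12% → €1.34
Total tax = €0.99 + €1.78 + €2.09 + €0.64 + €4.95 + €3.63 + €1.34 = €15.42

€15.42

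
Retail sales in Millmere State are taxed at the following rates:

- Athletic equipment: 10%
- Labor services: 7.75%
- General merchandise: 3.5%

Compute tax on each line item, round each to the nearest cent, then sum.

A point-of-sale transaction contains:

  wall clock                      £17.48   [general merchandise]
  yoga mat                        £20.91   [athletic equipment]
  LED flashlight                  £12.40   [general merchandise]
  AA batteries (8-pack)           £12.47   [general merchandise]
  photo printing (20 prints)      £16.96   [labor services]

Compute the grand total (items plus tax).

£85.10

Wall clock £17.48: general merchandise → 3.5% → £0.61
Yoga mat £20.91: athletic equipment → 10% → £2.09
LED flashlight £12.40: general merchandise → 3.5% → £0.43
AA batteries (8-pack) £12.47: general merchandise → 3.5% → £0.44
Photo printing (20 prints) £16.96: labor services → 7.75% → £1.31
Subtotal = £80.22; tax = £4.88; total due = £85.10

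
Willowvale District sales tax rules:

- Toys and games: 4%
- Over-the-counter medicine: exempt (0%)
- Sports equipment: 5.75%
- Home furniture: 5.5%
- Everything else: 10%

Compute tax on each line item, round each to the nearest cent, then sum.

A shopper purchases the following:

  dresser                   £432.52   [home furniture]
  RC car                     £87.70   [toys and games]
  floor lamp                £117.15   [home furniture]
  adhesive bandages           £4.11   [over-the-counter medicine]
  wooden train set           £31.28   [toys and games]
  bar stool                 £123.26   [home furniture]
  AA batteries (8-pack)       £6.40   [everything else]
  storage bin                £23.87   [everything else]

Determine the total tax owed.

Dresser £432.52: home furniture → 5.5% → £23.79
RC car £87.70: toys and games → 4% → £3.51
Floor lamp £117.15: home furniture → 5.5% → £6.44
Adhesive bandages £4.11: over-the-counter medicine → 0% → £0.00
Wooden train set £31.28: toys and games → 4% → £1.25
Bar stool £123.26: home furniture → 5.5% → £6.78
AA batteries (8-pack) £6.40: everything else → 10% → £0.64
Storage bin £23.87: everything else → 10% → £2.39
Total tax = £23.79 + £3.51 + £6.44 + £1.25 + £6.78 + £0.64 + £2.39 = £44.80

£44.80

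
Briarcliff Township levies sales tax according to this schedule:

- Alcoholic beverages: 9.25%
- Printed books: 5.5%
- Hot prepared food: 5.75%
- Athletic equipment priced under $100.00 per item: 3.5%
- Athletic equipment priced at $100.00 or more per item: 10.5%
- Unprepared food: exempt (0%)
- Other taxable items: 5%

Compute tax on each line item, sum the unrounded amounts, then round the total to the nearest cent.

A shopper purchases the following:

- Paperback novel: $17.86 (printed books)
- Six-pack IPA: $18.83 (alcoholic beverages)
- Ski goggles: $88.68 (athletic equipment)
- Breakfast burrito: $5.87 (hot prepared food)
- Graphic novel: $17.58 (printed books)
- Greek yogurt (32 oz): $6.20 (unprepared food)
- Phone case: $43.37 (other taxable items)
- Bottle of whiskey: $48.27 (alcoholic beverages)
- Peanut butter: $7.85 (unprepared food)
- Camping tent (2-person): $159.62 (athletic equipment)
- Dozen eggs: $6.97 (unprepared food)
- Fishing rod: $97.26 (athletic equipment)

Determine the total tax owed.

Paperback novel $17.86: printed books → 5.5% → $0.9823
Six-pack IPA $18.83: alcoholic beverages → 9.25% → $1.741775
Ski goggles $88.68: athletic equipment, under $100.00 → 3.5% → $3.1038
Breakfast burrito $5.87: hot prepared food → 5.75% → $0.337525
Graphic novel $17.58: printed books → 5.5% → $0.9669
Greek yogurt (32 oz) $6.20: unprepared food → 0% → $0.00
Phone case $43.37: other taxable items → 5% → $2.1685
Bottle of whiskey $48.27: alcoholic beverages → 9.25% → $4.464975
Peanut butter $7.85: unprepared food → 0% → $0.00
Camping tent (2-person) $159.62: athletic equipment, $100.00 or more → 10.5% → $16.7601
Dozen eggs $6.97: unprepared food → 0% → $0.00
Fishing rod $97.26: athletic equipment, under $100.00 → 3.5% → $3.4041
Unrounded tax sum = $33.929975 → $33.93

$33.93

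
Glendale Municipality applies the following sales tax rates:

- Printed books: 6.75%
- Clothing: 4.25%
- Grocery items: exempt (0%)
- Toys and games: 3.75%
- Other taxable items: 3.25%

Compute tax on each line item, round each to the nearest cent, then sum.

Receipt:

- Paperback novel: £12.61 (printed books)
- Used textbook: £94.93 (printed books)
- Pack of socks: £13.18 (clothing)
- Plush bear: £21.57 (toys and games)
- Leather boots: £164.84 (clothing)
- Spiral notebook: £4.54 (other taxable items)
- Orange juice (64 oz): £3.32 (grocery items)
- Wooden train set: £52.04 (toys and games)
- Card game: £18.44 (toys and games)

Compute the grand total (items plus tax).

Paperback novel £12.61: printed books → 6.75% → £0.85
Used textbook £94.93: printed books → 6.75% → £6.41
Pack of socks £13.18: clothing → 4.25% → £0.56
Plush bear £21.57: toys and games → 3.75% → £0.81
Leather boots £164.84: clothing → 4.25% → £7.01
Spiral notebook £4.54: other taxable items → 3.25% → £0.15
Orange juice (64 oz) £3.32: grocery items → 0% → £0.00
Wooden train set £52.04: toys and games → 3.75% → £1.95
Card game £18.44: toys and games → 3.75% → £0.69
Subtotal = £385.47; tax = £18.43; total due = £403.90

£403.90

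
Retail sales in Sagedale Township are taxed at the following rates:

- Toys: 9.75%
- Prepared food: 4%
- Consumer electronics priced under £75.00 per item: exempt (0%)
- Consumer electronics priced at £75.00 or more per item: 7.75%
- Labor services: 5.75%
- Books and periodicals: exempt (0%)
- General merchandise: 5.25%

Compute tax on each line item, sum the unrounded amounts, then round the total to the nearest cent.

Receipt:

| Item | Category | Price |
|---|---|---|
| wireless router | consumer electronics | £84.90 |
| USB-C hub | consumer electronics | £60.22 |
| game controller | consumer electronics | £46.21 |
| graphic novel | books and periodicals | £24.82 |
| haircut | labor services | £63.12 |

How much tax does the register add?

Wireless router £84.90: consumer electronics, £75.00 or more → 7.75% → £6.57975
USB-C hub £60.22: consumer electronics, under £75.00 → 0% → £0.00
Game controller £46.21: consumer electronics, under £75.00 → 0% → £0.00
Graphic novel £24.82: books and periodicals → 0% → £0.00
Haircut £63.12: labor services → 5.75% → £3.6294
Unrounded tax sum = £10.20915 → £10.21

£10.21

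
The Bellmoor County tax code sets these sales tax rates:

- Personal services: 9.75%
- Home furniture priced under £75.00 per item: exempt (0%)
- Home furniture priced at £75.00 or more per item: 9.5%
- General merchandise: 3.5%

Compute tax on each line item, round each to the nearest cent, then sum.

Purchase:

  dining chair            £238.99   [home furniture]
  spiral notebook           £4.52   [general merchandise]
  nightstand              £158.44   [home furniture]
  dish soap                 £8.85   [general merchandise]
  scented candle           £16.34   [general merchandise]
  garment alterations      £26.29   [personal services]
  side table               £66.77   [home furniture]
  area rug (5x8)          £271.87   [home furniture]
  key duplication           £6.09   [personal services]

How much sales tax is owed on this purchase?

Dining chair £238.99: home furniture, £75.00 or more → 9.5% → £22.70
Spiral notebook £4.52: general merchandise → 3.5% → £0.16
Nightstand £158.44: home furniture, £75.00 or more → 9.5% → £15.05
Dish soap £8.85: general merchandise → 3.5% → £0.31
Scented candle £16.34: general merchandise → 3.5% → £0.57
Garment alterations £26.29: personal services → 9.75% → £2.56
Side table £66.77: home furniture, under £75.00 → 0% → £0.00
Area rug (5x8) £271.87: home furniture, £75.00 or more → 9.5% → £25.83
Key duplication £6.09: personal services → 9.75% → £0.59
Total tax = £22.70 + £0.16 + £15.05 + £0.31 + £0.57 + £2.56 + £25.83 + £0.59 = £67.77

£67.77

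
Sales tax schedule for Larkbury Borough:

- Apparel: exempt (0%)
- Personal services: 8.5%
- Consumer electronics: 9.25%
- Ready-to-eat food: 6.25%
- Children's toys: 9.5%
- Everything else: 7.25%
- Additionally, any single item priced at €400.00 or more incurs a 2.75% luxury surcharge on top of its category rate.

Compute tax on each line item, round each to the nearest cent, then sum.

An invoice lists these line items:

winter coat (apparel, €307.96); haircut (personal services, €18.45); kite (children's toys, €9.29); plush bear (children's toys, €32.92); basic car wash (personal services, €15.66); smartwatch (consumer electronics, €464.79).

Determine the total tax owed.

€62.68

Winter coat €307.96: apparel → 0% → €0.00
Haircut €18.45: personal services → 8.5% → €1.57
Kite €9.29: children's toys → 9.5% → €0.88
Plush bear €32.92: children's toys → 9.5% → €3.13
Basic car wash €15.66: personal services → 8.5% → €1.33
Smartwatch €464.79: consumer electronics → 9.25% + 2.75% surcharge = 12% → €55.77
Total tax = €1.57 + €0.88 + €3.13 + €1.33 + €55.77 = €62.68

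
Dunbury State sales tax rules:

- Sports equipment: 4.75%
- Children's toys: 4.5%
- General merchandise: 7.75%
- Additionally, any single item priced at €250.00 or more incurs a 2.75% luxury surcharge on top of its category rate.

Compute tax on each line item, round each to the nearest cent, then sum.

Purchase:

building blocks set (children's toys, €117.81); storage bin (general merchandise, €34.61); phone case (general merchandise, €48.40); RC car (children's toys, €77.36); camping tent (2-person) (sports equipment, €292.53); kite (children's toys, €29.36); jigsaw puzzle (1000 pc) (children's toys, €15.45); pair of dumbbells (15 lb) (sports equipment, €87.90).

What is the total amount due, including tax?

Building blocks set €117.81: children's toys → 4.5% → €5.30
Storage bin €34.61: general merchandise → 7.75% → €2.68
Phone case €48.40: general merchandise → 7.75% → €3.75
RC car €77.36: children's toys → 4.5% → €3.48
Camping tent (2-person) €292.53: sports equipment → 4.75% + 2.75% surcharge = 7.5% → €21.94
Kite €29.36: children's toys → 4.5% → €1.32
Jigsaw puzzle (1000 pc) €15.45: children's toys → 4.5% → €0.70
Pair of dumbbells (15 lb) €87.90: sports equipment → 4.75% → €4.18
Subtotal = €703.42; tax = €43.35; total due = €746.77

€746.77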